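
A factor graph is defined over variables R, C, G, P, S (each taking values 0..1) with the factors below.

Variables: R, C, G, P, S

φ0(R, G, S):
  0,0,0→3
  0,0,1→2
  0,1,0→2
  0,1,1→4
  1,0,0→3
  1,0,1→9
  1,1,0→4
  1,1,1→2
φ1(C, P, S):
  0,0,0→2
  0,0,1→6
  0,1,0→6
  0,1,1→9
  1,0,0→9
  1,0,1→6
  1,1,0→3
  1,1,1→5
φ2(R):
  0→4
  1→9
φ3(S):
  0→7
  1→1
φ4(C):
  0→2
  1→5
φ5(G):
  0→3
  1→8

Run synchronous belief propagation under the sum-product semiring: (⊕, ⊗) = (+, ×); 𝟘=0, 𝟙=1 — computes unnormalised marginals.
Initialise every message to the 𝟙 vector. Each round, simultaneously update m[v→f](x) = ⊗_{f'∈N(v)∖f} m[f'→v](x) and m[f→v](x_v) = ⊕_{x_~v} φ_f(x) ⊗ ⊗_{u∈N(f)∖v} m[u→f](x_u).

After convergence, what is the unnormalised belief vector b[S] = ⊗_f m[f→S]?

b[S] = [249508, 45815]

init: all messages = 𝟙 over 2 values
r1 m[φ0→R] = [11, 18]
r1 m[φ0→G] = [17, 12]
r1 m[φ0→S] = [12, 17]
r1 m[φ1→C] = [23, 23]
r1 m[φ1→P] = [23, 23]
r1 m[φ1→S] = [20, 26]
r1 m[φ2→R] = [4, 9]
r1 m[φ3→S] = [7, 1]
r1 m[φ4→C] = [2, 5]
r1 m[φ5→G] = [3, 8]
r1 m[R→φ0] = [1, 1]
r1 m[R→φ2] = [1, 1]
r1 m[C→φ1] = [1, 1]
r1 m[C→φ4] = [1, 1]
r1 m[G→φ0] = [1, 1]
r1 m[G→φ5] = [1, 1]
r1 m[P→φ1] = [1, 1]
r1 m[S→φ0] = [1, 1]
r1 m[S→φ1] = [1, 1]
r1 m[S→φ3] = [1, 1]
r2 m[φ0→R] = [11, 18]
r2 m[φ0→G] = [17, 12]
r2 m[φ0→S] = [12, 17]
r2 m[φ1→C] = [23, 23]
r2 m[φ1→P] = [23, 23]
r2 m[φ1→S] = [20, 26]
r2 m[φ2→R] = [4, 9]
r2 m[φ3→S] = [7, 1]
r2 m[φ4→C] = [2, 5]
r2 m[φ5→G] = [3, 8]
r2 m[R→φ0] = [4, 9]
r2 m[R→φ2] = [11, 18]
r2 m[C→φ1] = [2, 5]
r2 m[C→φ4] = [23, 23]
r2 m[G→φ0] = [3, 8]
r2 m[G→φ5] = [17, 12]
r2 m[P→φ1] = [1, 1]
r2 m[S→φ0] = [140, 26]
r2 m[S→φ1] = [84, 17]
r2 m[S→φ3] = [240, 442]
r3 m[φ0→R] = [4488, 6858]
r3 m[φ0→G] = [7774, 7044]
r3 m[φ0→S] = [469, 539]
r3 m[φ1→C] = [927, 1195]
r3 m[φ1→P] = [4830, 2999]
r3 m[φ1→S] = [76, 85]
r3 m[φ2→R] = [4, 9]
r3 m[φ3→S] = [7, 1]
r3 m[φ4→C] = [2, 5]
r3 m[φ5→G] = [3, 8]
r3 m[R→φ0] = [4, 9]
r3 m[R→φ2] = [11, 18]
r3 m[C→φ1] = [2, 5]
r3 m[C→φ4] = [23, 23]
r3 m[G→φ0] = [3, 8]
r3 m[G→φ5] = [17, 12]
r3 m[P→φ1] = [1, 1]
r3 m[S→φ0] = [140, 26]
r3 m[S→φ1] = [84, 17]
r3 m[S→φ3] = [240, 442]
r4 m[φ0→R] = [4488, 6858]
r4 m[φ0→G] = [7774, 7044]
r4 m[φ0→S] = [469, 539]
r4 m[φ1→C] = [927, 1195]
r4 m[φ1→P] = [4830, 2999]
r4 m[φ1→S] = [76, 85]
r4 m[φ2→R] = [4, 9]
r4 m[φ3→S] = [7, 1]
r4 m[φ4→C] = [2, 5]
r4 m[φ5→G] = [3, 8]
r4 m[R→φ0] = [4, 9]
r4 m[R→φ2] = [4488, 6858]
r4 m[C→φ1] = [2, 5]
r4 m[C→φ4] = [927, 1195]
r4 m[G→φ0] = [3, 8]
r4 m[G→φ5] = [7774, 7044]
r4 m[P→φ1] = [1, 1]
r4 m[S→φ0] = [532, 85]
r4 m[S→φ1] = [3283, 539]
r4 m[S→φ3] = [35644, 45815]
r5 m[φ0→R] = [16530, 25467]
r5 m[φ0→G] = [28313, 26298]
r5 m[φ0→S] = [469, 539]
r5 m[φ1→C] = [34349, 45325]
r5 m[φ1→P] = [183505, 111818]
r5 m[φ1→S] = [76, 85]
r5 m[φ2→R] = [4, 9]
r5 m[φ3→S] = [7, 1]
r5 m[φ4→C] = [2, 5]
r5 m[φ5→G] = [3, 8]
r5 m[R→φ0] = [4, 9]
r5 m[R→φ2] = [4488, 6858]
r5 m[C→φ1] = [2, 5]
r5 m[C→φ4] = [927, 1195]
r5 m[G→φ0] = [3, 8]
r5 m[G→φ5] = [7774, 7044]
r5 m[P→φ1] = [1, 1]
r5 m[S→φ0] = [532, 85]
r5 m[S→φ1] = [3283, 539]
r5 m[S→φ3] = [35644, 45815]
r6 m[φ0→R] = [16530, 25467]
r6 m[φ0→G] = [28313, 26298]
r6 m[φ0→S] = [469, 539]
r6 m[φ1→C] = [34349, 45325]
r6 m[φ1→P] = [183505, 111818]
r6 m[φ1→S] = [76, 85]
r6 m[φ2→R] = [4, 9]
r6 m[φ3→S] = [7, 1]
r6 m[φ4→C] = [2, 5]
r6 m[φ5→G] = [3, 8]
r6 m[R→φ0] = [4, 9]
r6 m[R→φ2] = [16530, 25467]
r6 m[C→φ1] = [2, 5]
r6 m[C→φ4] = [34349, 45325]
r6 m[G→φ0] = [3, 8]
r6 m[G→φ5] = [28313, 26298]
r6 m[P→φ1] = [1, 1]
r6 m[S→φ0] = [532, 85]
r6 m[S→φ1] = [3283, 539]
r6 m[S→φ3] = [35644, 45815]
r7 m[φ0→R] = [16530, 25467]
r7 m[φ0→G] = [28313, 26298]
r7 m[φ0→S] = [469, 539]
r7 m[φ1→C] = [34349, 45325]
r7 m[φ1→P] = [183505, 111818]
r7 m[φ1→S] = [76, 85]
r7 m[φ2→R] = [4, 9]
r7 m[φ3→S] = [7, 1]
r7 m[φ4→C] = [2, 5]
r7 m[φ5→G] = [3, 8]
r7 m[R→φ0] = [4, 9]
r7 m[R→φ2] = [16530, 25467]
r7 m[C→φ1] = [2, 5]
r7 m[C→φ4] = [34349, 45325]
r7 m[G→φ0] = [3, 8]
r7 m[G→φ5] = [28313, 26298]
r7 m[P→φ1] = [1, 1]
r7 m[S→φ0] = [532, 85]
r7 m[S→φ1] = [3283, 539]
r7 m[S→φ3] = [35644, 45815]
fixed point reached at round 7
b[S] = ⊗ incoming = [249508, 45815]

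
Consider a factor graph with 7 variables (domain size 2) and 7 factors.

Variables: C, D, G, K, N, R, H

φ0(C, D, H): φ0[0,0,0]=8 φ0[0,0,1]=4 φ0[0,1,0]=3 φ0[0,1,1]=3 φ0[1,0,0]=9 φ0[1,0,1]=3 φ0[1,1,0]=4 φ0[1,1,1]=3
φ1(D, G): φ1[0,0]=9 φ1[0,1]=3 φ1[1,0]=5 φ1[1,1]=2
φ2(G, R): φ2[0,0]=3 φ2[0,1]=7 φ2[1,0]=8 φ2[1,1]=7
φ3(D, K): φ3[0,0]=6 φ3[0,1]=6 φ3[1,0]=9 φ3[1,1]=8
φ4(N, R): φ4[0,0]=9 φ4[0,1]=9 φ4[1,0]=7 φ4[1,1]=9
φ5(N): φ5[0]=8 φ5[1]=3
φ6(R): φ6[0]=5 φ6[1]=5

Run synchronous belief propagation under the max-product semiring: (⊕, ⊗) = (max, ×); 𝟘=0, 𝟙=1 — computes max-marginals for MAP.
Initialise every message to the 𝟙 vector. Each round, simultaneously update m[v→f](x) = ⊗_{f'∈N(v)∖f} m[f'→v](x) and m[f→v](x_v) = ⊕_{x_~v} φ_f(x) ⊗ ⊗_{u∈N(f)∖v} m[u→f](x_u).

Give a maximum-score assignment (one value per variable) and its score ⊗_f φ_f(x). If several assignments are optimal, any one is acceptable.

assignment: (C=1, D=0, G=0, K=0, N=0, R=1, H=0); score = 1224720

init: all messages = 𝟙 over 2 values
r1 m[φ0→C] = [8, 9]
r1 m[φ0→D] = [9, 4]
r1 m[φ0→H] = [9, 4]
r1 m[φ1→D] = [9, 5]
r1 m[φ1→G] = [9, 3]
r1 m[φ2→G] = [7, 8]
r1 m[φ2→R] = [8, 7]
r1 m[φ3→D] = [6, 9]
r1 m[φ3→K] = [9, 8]
r1 m[φ4→N] = [9, 9]
r1 m[φ4→R] = [9, 9]
r1 m[φ5→N] = [8, 3]
r1 m[φ6→R] = [5, 5]
r1 m[C→φ0] = [1, 1]
r1 m[D→φ0] = [1, 1]
r1 m[D→φ1] = [1, 1]
r1 m[D→φ3] = [1, 1]
r1 m[G→φ1] = [1, 1]
r1 m[G→φ2] = [1, 1]
r1 m[K→φ3] = [1, 1]
r1 m[N→φ4] = [1, 1]
r1 m[N→φ5] = [1, 1]
r1 m[R→φ2] = [1, 1]
r1 m[R→φ4] = [1, 1]
r1 m[R→φ6] = [1, 1]
r1 m[H→φ0] = [1, 1]
r2 m[φ0→C] = [8, 9]
r2 m[φ0→D] = [9, 4]
r2 m[φ0→H] = [9, 4]
r2 m[φ1→D] = [9, 5]
r2 m[φ1→G] = [9, 3]
r2 m[φ2→G] = [7, 8]
r2 m[φ2→R] = [8, 7]
r2 m[φ3→D] = [6, 9]
r2 m[φ3→K] = [9, 8]
r2 m[φ4→N] = [9, 9]
r2 m[φ4→R] = [9, 9]
r2 m[φ5→N] = [8, 3]
r2 m[φ6→R] = [5, 5]
r2 m[C→φ0] = [1, 1]
r2 m[D→φ0] = [54, 45]
r2 m[D→φ1] = [54, 36]
r2 m[D→φ3] = [81, 20]
r2 m[G→φ1] = [7, 8]
r2 m[G→φ2] = [9, 3]
r2 m[K→φ3] = [1, 1]
r2 m[N→φ4] = [8, 3]
r2 m[N→φ5] = [9, 9]
r2 m[R→φ2] = [45, 45]
r2 m[R→φ4] = [40, 35]
r2 m[R→φ6] = [72, 63]
r2 m[H→φ0] = [1, 1]
r3 m[φ0→C] = [432, 486]
r3 m[φ0→D] = [9, 4]
r3 m[φ0→H] = [486, 216]
r3 m[φ1→D] = [63, 35]
r3 m[φ1→G] = [486, 162]
r3 m[φ2→G] = [315, 360]
r3 m[φ2→R] = [27, 63]
r3 m[φ3→D] = [6, 9]
r3 m[φ3→K] = [486, 486]
r3 m[φ4→N] = [360, 315]
r3 m[φ4→R] = [72, 72]
r3 m[φ5→N] = [8, 3]
r3 m[φ6→R] = [5, 5]
r3 m[C→φ0] = [1, 1]
r3 m[D→φ0] = [54, 45]
r3 m[D→φ1] = [54, 36]
r3 m[D→φ3] = [81, 20]
r3 m[G→φ1] = [7, 8]
r3 m[G→φ2] = [9, 3]
r3 m[K→φ3] = [1, 1]
r3 m[N→φ4] = [8, 3]
r3 m[N→φ5] = [9, 9]
r3 m[R→φ2] = [45, 45]
r3 m[R→φ4] = [40, 35]
r3 m[R→φ6] = [72, 63]
r3 m[H→φ0] = [1, 1]
r4 m[φ0→C] = [432, 486]
r4 m[φ0→D] = [9, 4]
r4 m[φ0→H] = [486, 216]
r4 m[φ1→D] = [63, 35]
r4 m[φ1→G] = [486, 162]
r4 m[φ2→G] = [315, 360]
r4 m[φ2→R] = [27, 63]
r4 m[φ3→D] = [6, 9]
r4 m[φ3→K] = [486, 486]
r4 m[φ4→N] = [360, 315]
r4 m[φ4→R] = [72, 72]
r4 m[φ5→N] = [8, 3]
r4 m[φ6→R] = [5, 5]
r4 m[C→φ0] = [1, 1]
r4 m[D→φ0] = [378, 315]
r4 m[D→φ1] = [54, 36]
r4 m[D→φ3] = [567, 140]
r4 m[G→φ1] = [315, 360]
r4 m[G→φ2] = [486, 162]
r4 m[K→φ3] = [1, 1]
r4 m[N→φ4] = [8, 3]
r4 m[N→φ5] = [360, 315]
r4 m[R→φ2] = [360, 360]
r4 m[R→φ4] = [135, 315]
r4 m[R→φ6] = [1944, 4536]
r4 m[H→φ0] = [1, 1]
r5 m[φ0→C] = [3024, 3402]
r5 m[φ0→D] = [9, 4]
r5 m[φ0→H] = [3402, 1512]
r5 m[φ1→D] = [2835, 1575]
r5 m[φ1→G] = [486, 162]
r5 m[φ2→G] = [2520, 2880]
r5 m[φ2→R] = [1458, 3402]
r5 m[φ3→D] = [6, 9]
r5 m[φ3→K] = [3402, 3402]
r5 m[φ4→N] = [2835, 2835]
r5 m[φ4→R] = [72, 72]
r5 m[φ5→N] = [8, 3]
r5 m[φ6→R] = [5, 5]
r5 m[C→φ0] = [1, 1]
r5 m[D→φ0] = [378, 315]
r5 m[D→φ1] = [54, 36]
r5 m[D→φ3] = [567, 140]
r5 m[G→φ1] = [315, 360]
r5 m[G→φ2] = [486, 162]
r5 m[K→φ3] = [1, 1]
r5 m[N→φ4] = [8, 3]
r5 m[N→φ5] = [360, 315]
r5 m[R→φ2] = [360, 360]
r5 m[R→φ4] = [135, 315]
r5 m[R→φ6] = [1944, 4536]
r5 m[H→φ0] = [1, 1]
r6 m[φ0→C] = [3024, 3402]
r6 m[φ0→D] = [9, 4]
r6 m[φ0→H] = [3402, 1512]
r6 m[φ1→D] = [2835, 1575]
r6 m[φ1→G] = [486, 162]
r6 m[φ2→G] = [2520, 2880]
r6 m[φ2→R] = [1458, 3402]
r6 m[φ3→D] = [6, 9]
r6 m[φ3→K] = [3402, 3402]
r6 m[φ4→N] = [2835, 2835]
r6 m[φ4→R] = [72, 72]
r6 m[φ5→N] = [8, 3]
r6 m[φ6→R] = [5, 5]
r6 m[C→φ0] = [1, 1]
r6 m[D→φ0] = [17010, 14175]
r6 m[D→φ1] = [54, 36]
r6 m[D→φ3] = [25515, 6300]
r6 m[G→φ1] = [2520, 2880]
r6 m[G→φ2] = [486, 162]
r6 m[K→φ3] = [1, 1]
r6 m[N→φ4] = [8, 3]
r6 m[N→φ5] = [2835, 2835]
r6 m[R→φ2] = [360, 360]
r6 m[R→φ4] = [7290, 17010]
r6 m[R→φ6] = [104976, 244944]
r6 m[H→φ0] = [1, 1]
r7 m[φ0→C] = [136080, 153090]
r7 m[φ0→D] = [9, 4]
r7 m[φ0→H] = [153090, 68040]
r7 m[φ1→D] = [22680, 12600]
r7 m[φ1→G] = [486, 162]
r7 m[φ2→G] = [2520, 2880]
r7 m[φ2→R] = [1458, 3402]
r7 m[φ3→D] = [6, 9]
r7 m[φ3→K] = [153090, 153090]
r7 m[φ4→N] = [153090, 153090]
r7 m[φ4→R] = [72, 72]
r7 m[φ5→N] = [8, 3]
r7 m[φ6→R] = [5, 5]
r7 m[C→φ0] = [1, 1]
r7 m[D→φ0] = [17010, 14175]
r7 m[D→φ1] = [54, 36]
r7 m[D→φ3] = [25515, 6300]
r7 m[G→φ1] = [2520, 2880]
r7 m[G→φ2] = [486, 162]
r7 m[K→φ3] = [1, 1]
r7 m[N→φ4] = [8, 3]
r7 m[N→φ5] = [2835, 2835]
r7 m[R→φ2] = [360, 360]
r7 m[R→φ4] = [7290, 17010]
r7 m[R→φ6] = [104976, 244944]
r7 m[H→φ0] = [1, 1]
r8 m[φ0→C] = [136080, 153090]
r8 m[φ0→D] = [9, 4]
r8 m[φ0→H] = [153090, 68040]
r8 m[φ1→D] = [22680, 12600]
r8 m[φ1→G] = [486, 162]
r8 m[φ2→G] = [2520, 2880]
r8 m[φ2→R] = [1458, 3402]
r8 m[φ3→D] = [6, 9]
r8 m[φ3→K] = [153090, 153090]
r8 m[φ4→N] = [153090, 153090]
r8 m[φ4→R] = [72, 72]
r8 m[φ5→N] = [8, 3]
r8 m[φ6→R] = [5, 5]
r8 m[C→φ0] = [1, 1]
r8 m[D→φ0] = [136080, 113400]
r8 m[D→φ1] = [54, 36]
r8 m[D→φ3] = [204120, 50400]
r8 m[G→φ1] = [2520, 2880]
r8 m[G→φ2] = [486, 162]
r8 m[K→φ3] = [1, 1]
r8 m[N→φ4] = [8, 3]
r8 m[N→φ5] = [153090, 153090]
r8 m[R→φ2] = [360, 360]
r8 m[R→φ4] = [7290, 17010]
r8 m[R→φ6] = [104976, 244944]
r8 m[H→φ0] = [1, 1]
r9 m[φ0→C] = [1088640, 1224720]
r9 m[φ0→D] = [9, 4]
r9 m[φ0→H] = [1224720, 544320]
r9 m[φ1→D] = [22680, 12600]
r9 m[φ1→G] = [486, 162]
r9 m[φ2→G] = [2520, 2880]
r9 m[φ2→R] = [1458, 3402]
r9 m[φ3→D] = [6, 9]
r9 m[φ3→K] = [1224720, 1224720]
r9 m[φ4→N] = [153090, 153090]
r9 m[φ4→R] = [72, 72]
r9 m[φ5→N] = [8, 3]
r9 m[φ6→R] = [5, 5]
r9 m[C→φ0] = [1, 1]
r9 m[D→φ0] = [136080, 113400]
r9 m[D→φ1] = [54, 36]
r9 m[D→φ3] = [204120, 50400]
r9 m[G→φ1] = [2520, 2880]
r9 m[G→φ2] = [486, 162]
r9 m[K→φ3] = [1, 1]
r9 m[N→φ4] = [8, 3]
r9 m[N→φ5] = [153090, 153090]
r9 m[R→φ2] = [360, 360]
r9 m[R→φ4] = [7290, 17010]
r9 m[R→φ6] = [104976, 244944]
r9 m[H→φ0] = [1, 1]
r10 m[φ0→C] = [1088640, 1224720]
r10 m[φ0→D] = [9, 4]
r10 m[φ0→H] = [1224720, 544320]
r10 m[φ1→D] = [22680, 12600]
r10 m[φ1→G] = [486, 162]
r10 m[φ2→G] = [2520, 2880]
r10 m[φ2→R] = [1458, 3402]
r10 m[φ3→D] = [6, 9]
r10 m[φ3→K] = [1224720, 1224720]
r10 m[φ4→N] = [153090, 153090]
r10 m[φ4→R] = [72, 72]
r10 m[φ5→N] = [8, 3]
r10 m[φ6→R] = [5, 5]
r10 m[C→φ0] = [1, 1]
r10 m[D→φ0] = [136080, 113400]
r10 m[D→φ1] = [54, 36]
r10 m[D→φ3] = [204120, 50400]
r10 m[G→φ1] = [2520, 2880]
r10 m[G→φ2] = [486, 162]
r10 m[K→φ3] = [1, 1]
r10 m[N→φ4] = [8, 3]
r10 m[N→φ5] = [153090, 153090]
r10 m[R→φ2] = [360, 360]
r10 m[R→φ4] = [7290, 17010]
r10 m[R→φ6] = [104976, 244944]
r10 m[H→φ0] = [1, 1]
fixed point reached at round 10
traceback from C: (C=1, D=0, G=0, K=0, N=0, R=1, H=0), score=1224720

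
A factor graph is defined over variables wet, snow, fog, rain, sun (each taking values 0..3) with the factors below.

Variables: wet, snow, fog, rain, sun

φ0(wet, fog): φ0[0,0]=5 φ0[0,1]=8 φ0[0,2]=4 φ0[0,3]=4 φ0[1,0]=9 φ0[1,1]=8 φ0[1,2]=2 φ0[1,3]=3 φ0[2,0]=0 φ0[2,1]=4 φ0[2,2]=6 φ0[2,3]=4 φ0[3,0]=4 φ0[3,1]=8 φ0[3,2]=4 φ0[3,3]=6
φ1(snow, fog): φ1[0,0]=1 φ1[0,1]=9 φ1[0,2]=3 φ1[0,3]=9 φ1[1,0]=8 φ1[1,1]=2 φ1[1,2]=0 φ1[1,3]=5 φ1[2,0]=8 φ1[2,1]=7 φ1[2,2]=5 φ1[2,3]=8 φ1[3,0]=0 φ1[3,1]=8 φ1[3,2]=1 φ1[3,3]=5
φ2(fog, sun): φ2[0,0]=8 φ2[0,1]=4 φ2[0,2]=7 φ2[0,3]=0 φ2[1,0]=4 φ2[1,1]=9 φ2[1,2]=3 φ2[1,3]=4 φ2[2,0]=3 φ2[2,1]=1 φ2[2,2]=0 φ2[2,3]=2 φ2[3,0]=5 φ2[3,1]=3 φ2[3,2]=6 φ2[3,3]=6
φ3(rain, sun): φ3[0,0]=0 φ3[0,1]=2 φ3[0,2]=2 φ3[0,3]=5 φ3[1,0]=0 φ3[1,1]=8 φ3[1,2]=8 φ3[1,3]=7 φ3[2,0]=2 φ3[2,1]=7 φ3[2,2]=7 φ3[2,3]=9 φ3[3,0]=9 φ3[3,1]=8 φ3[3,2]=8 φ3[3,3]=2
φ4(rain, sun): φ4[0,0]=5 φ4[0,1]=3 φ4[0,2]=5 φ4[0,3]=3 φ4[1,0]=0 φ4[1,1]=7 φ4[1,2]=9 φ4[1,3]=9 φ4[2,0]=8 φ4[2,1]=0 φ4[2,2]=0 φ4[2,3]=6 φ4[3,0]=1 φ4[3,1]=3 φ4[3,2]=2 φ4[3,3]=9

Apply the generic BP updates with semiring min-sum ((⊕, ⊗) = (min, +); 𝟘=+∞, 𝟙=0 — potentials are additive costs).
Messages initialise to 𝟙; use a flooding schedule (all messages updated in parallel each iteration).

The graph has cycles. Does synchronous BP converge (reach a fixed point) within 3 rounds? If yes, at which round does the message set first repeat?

NOT CONVERGED within 3 rounds

init: all messages = 𝟙 over 4 values
r1 m[φ0→wet] = [4, 2, 0, 4]
r1 m[φ0→fog] = [0, 4, 2, 3]
r1 m[φ1→snow] = [1, 0, 5, 0]
r1 m[φ1→fog] = [0, 2, 0, 5]
r1 m[φ2→fog] = [0, 3, 0, 3]
r1 m[φ2→sun] = [3, 1, 0, 0]
r1 m[φ3→rain] = [0, 0, 2, 2]
r1 m[φ3→sun] = [0, 2, 2, 2]
r1 m[φ4→rain] = [3, 0, 0, 1]
r1 m[φ4→sun] = [0, 0, 0, 3]
r1 m[wet→φ0] = [0, 0, 0, 0]
r1 m[snow→φ1] = [0, 0, 0, 0]
r1 m[fog→φ0] = [0, 0, 0, 0]
r1 m[fog→φ1] = [0, 0, 0, 0]
r1 m[fog→φ2] = [0, 0, 0, 0]
r1 m[rain→φ3] = [0, 0, 0, 0]
r1 m[rain→φ4] = [0, 0, 0, 0]
r1 m[sun→φ2] = [0, 0, 0, 0]
r1 m[sun→φ3] = [0, 0, 0, 0]
r1 m[sun→φ4] = [0, 0, 0, 0]
r2 m[φ0→wet] = [4, 2, 0, 4]
r2 m[φ0→fog] = [0, 4, 2, 3]
r2 m[φ1→snow] = [1, 0, 5, 0]
r2 m[φ1→fog] = [0, 2, 0, 5]
r2 m[φ2→fog] = [0, 3, 0, 3]
r2 m[φ2→sun] = [3, 1, 0, 0]
r2 m[φ3→rain] = [0, 0, 2, 2]
r2 m[φ3→sun] = [0, 2, 2, 2]
r2 m[φ4→rain] = [3, 0, 0, 1]
r2 m[φ4→sun] = [0, 0, 0, 3]
r2 m[wet→φ0] = [0, 0, 0, 0]
r2 m[snow→φ1] = [0, 0, 0, 0]
r2 m[fog→φ0] = [0, 5, 0, 8]
r2 m[fog→φ1] = [0, 7, 2, 6]
r2 m[fog→φ2] = [0, 6, 2, 8]
r2 m[rain→φ3] = [3, 0, 0, 1]
r2 m[rain→φ4] = [0, 0, 2, 2]
r2 m[sun→φ2] = [0, 2, 2, 5]
r2 m[sun→φ3] = [3, 1, 0, 3]
r2 m[sun→φ4] = [3, 3, 2, 2]
r3 m[φ0→wet] = [4, 2, 0, 4]
r3 m[φ0→fog] = [0, 4, 2, 3]
r3 m[φ1→snow] = [1, 2, 7, 0]
r3 m[φ1→fog] = [0, 2, 0, 5]
r3 m[φ2→fog] = [5, 4, 2, 5]
r3 m[φ2→sun] = [5, 3, 2, 0]
r3 m[φ3→rain] = [2, 3, 5, 5]
r3 m[φ3→sun] = [0, 5, 5, 3]
r3 m[φ4→rain] = [5, 3, 2, 4]
r3 m[φ4→sun] = [0, 2, 2, 3]
r3 m[wet→φ0] = [0, 0, 0, 0]
r3 m[snow→φ1] = [0, 0, 0, 0]
r3 m[fog→φ0] = [0, 5, 0, 8]
r3 m[fog→φ1] = [0, 7, 2, 6]
r3 m[fog→φ2] = [0, 6, 2, 8]
r3 m[rain→φ3] = [3, 0, 0, 1]
r3 m[rain→φ4] = [0, 0, 2, 2]
r3 m[sun→φ2] = [0, 2, 2, 5]
r3 m[sun→φ3] = [3, 1, 0, 3]
r3 m[sun→φ4] = [3, 3, 2, 2]
no fixed point within 3 rounds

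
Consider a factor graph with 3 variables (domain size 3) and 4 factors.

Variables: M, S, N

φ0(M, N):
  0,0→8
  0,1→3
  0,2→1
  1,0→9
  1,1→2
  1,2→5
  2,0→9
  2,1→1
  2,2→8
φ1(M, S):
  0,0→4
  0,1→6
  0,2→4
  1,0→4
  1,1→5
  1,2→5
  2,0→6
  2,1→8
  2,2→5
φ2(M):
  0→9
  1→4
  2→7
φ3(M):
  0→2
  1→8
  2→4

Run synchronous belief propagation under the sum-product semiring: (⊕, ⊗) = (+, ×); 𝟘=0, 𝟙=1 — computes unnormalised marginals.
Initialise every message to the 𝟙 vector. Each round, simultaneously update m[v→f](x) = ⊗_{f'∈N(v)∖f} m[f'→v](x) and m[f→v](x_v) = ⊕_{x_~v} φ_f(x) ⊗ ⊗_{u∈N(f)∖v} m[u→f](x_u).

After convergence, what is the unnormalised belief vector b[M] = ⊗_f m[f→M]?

b[M] = [3024, 7168, 9576]

init: all messages = 𝟙 over 3 values
r1 m[φ0→M] = [12, 16, 18]
r1 m[φ0→N] = [26, 6, 14]
r1 m[φ1→M] = [14, 14, 19]
r1 m[φ1→S] = [14, 19, 14]
r1 m[φ2→M] = [9, 4, 7]
r1 m[φ3→M] = [2, 8, 4]
r1 m[M→φ0] = [1, 1, 1]
r1 m[M→φ1] = [1, 1, 1]
r1 m[M→φ2] = [1, 1, 1]
r1 m[M→φ3] = [1, 1, 1]
r1 m[S→φ1] = [1, 1, 1]
r1 m[N→φ0] = [1, 1, 1]
r2 m[φ0→M] = [12, 16, 18]
r2 m[φ0→N] = [26, 6, 14]
r2 m[φ1→M] = [14, 14, 19]
r2 m[φ1→S] = [14, 19, 14]
r2 m[φ2→M] = [9, 4, 7]
r2 m[φ3→M] = [2, 8, 4]
r2 m[M→φ0] = [252, 448, 532]
r2 m[M→φ1] = [216, 512, 504]
r2 m[M→φ2] = [336, 1792, 1368]
r2 m[M→φ3] = [1512, 896, 2394]
r2 m[S→φ1] = [1, 1, 1]
r2 m[N→φ0] = [1, 1, 1]
r3 m[φ0→M] = [12, 16, 18]
r3 m[φ0→N] = [10836, 2184, 6748]
r3 m[φ1→M] = [14, 14, 19]
r3 m[φ1→S] = [5936, 7888, 5944]
r3 m[φ2→M] = [9, 4, 7]
r3 m[φ3→M] = [2, 8, 4]
r3 m[M→φ0] = [252, 448, 532]
r3 m[M→φ1] = [216, 512, 504]
r3 m[M→φ2] = [336, 1792, 1368]
r3 m[M→φ3] = [1512, 896, 2394]
r3 m[S→φ1] = [1, 1, 1]
r3 m[N→φ0] = [1, 1, 1]
r4 m[φ0→M] = [12, 16, 18]
r4 m[φ0→N] = [10836, 2184, 6748]
r4 m[φ1→M] = [14, 14, 19]
r4 m[φ1→S] = [5936, 7888, 5944]
r4 m[φ2→M] = [9, 4, 7]
r4 m[φ3→M] = [2, 8, 4]
r4 m[M→φ0] = [252, 448, 532]
r4 m[M→φ1] = [216, 512, 504]
r4 m[M→φ2] = [336, 1792, 1368]
r4 m[M→φ3] = [1512, 896, 2394]
r4 m[S→φ1] = [1, 1, 1]
r4 m[N→φ0] = [1, 1, 1]
fixed point reached at round 4
b[M] = ⊗ incoming = [3024, 7168, 9576]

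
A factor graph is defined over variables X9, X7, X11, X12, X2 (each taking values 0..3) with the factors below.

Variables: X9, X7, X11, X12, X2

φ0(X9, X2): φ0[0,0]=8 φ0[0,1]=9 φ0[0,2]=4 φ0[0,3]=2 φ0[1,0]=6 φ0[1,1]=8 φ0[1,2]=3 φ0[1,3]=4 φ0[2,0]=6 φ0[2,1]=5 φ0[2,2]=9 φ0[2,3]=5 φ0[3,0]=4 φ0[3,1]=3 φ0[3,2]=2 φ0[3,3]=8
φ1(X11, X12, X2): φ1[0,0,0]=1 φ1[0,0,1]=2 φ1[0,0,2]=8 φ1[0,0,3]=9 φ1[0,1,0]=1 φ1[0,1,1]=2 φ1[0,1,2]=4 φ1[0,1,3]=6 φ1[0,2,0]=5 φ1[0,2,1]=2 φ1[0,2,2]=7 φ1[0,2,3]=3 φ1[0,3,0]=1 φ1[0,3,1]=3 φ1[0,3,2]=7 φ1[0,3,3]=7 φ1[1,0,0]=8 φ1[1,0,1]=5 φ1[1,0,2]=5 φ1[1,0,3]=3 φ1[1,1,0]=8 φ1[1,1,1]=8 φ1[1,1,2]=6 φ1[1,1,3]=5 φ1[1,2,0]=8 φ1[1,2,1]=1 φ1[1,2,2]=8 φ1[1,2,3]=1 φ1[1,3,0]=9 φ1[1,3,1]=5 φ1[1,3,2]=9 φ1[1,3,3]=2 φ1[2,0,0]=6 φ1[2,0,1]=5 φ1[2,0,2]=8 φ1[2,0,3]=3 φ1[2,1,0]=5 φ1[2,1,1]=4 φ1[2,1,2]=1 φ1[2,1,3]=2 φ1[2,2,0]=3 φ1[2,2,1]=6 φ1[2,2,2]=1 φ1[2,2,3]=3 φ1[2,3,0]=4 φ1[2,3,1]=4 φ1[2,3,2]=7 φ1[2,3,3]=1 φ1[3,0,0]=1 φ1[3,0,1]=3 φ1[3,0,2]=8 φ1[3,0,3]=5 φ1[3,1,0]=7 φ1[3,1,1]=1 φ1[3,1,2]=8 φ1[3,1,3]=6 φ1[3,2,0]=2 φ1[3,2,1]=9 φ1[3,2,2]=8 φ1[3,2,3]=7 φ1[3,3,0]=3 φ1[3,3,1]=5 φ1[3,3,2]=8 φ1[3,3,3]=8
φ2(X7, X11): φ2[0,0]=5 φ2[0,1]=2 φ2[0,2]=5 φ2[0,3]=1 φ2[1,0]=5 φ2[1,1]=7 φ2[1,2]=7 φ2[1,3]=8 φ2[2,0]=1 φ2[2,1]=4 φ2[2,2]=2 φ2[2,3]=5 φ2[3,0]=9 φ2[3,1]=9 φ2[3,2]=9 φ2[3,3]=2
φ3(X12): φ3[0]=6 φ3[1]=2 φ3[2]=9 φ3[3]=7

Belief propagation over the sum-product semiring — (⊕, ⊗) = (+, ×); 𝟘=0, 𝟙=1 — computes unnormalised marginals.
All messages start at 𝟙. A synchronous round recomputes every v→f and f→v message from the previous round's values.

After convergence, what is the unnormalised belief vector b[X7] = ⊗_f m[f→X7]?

b[X7] = [118538, 270624, 126780, 276012]

init: all messages = 𝟙 over 4 values
r1 m[φ0→X9] = [23, 21, 25, 17]
r1 m[φ0→X2] = [24, 25, 18, 19]
r1 m[φ1→X11] = [68, 91, 63, 89]
r1 m[φ1→X12] = [80, 74, 74, 83]
r1 m[φ1→X2] = [72, 65, 103, 71]
r1 m[φ2→X7] = [13, 27, 12, 29]
r1 m[φ2→X11] = [20, 22, 23, 16]
r1 m[φ3→X12] = [6, 2, 9, 7]
r1 m[X9→φ0] = [1, 1, 1, 1]
r1 m[X7→φ2] = [1, 1, 1, 1]
r1 m[X11→φ1] = [1, 1, 1, 1]
r1 m[X11→φ2] = [1, 1, 1, 1]
r1 m[X12→φ1] = [1, 1, 1, 1]
r1 m[X12→φ3] = [1, 1, 1, 1]
r1 m[X2→φ0] = [1, 1, 1, 1]
r1 m[X2→φ1] = [1, 1, 1, 1]
r2 m[φ0→X9] = [23, 21, 25, 17]
r2 m[φ0→X2] = [24, 25, 18, 19]
r2 m[φ1→X11] = [68, 91, 63, 89]
r2 m[φ1→X12] = [80, 74, 74, 83]
r2 m[φ1→X2] = [72, 65, 103, 71]
r2 m[φ2→X7] = [13, 27, 12, 29]
r2 m[φ2→X11] = [20, 22, 23, 16]
r2 m[φ3→X12] = [6, 2, 9, 7]
r2 m[X9→φ0] = [1, 1, 1, 1]
r2 m[X7→φ2] = [1, 1, 1, 1]
r2 m[X11→φ1] = [20, 22, 23, 16]
r2 m[X11→φ2] = [68, 91, 63, 89]
r2 m[X12→φ1] = [6, 2, 9, 7]
r2 m[X12→φ3] = [80, 74, 74, 83]
r2 m[X2→φ0] = [72, 65, 103, 71]
r2 m[X2→φ1] = [24, 25, 18, 19]
r3 m[φ0→X9] = [1715, 1545, 2039, 1257]
r3 m[φ0→X2] = [24, 25, 18, 19]
r3 m[φ1→X11] = [8537, 11181, 8432, 11331]
r3 m[φ1→X12] = [34206, 31854, 31051, 34793]
r3 m[φ1→X2] = [8845, 8016, 12810, 7826]
r3 m[φ2→X7] = [926, 2130, 1003, 2176]
r3 m[φ2→X11] = [20, 22, 23, 16]
r3 m[φ3→X12] = [6, 2, 9, 7]
r3 m[X9→φ0] = [1, 1, 1, 1]
r3 m[X7→φ2] = [1, 1, 1, 1]
r3 m[X11→φ1] = [20, 22, 23, 16]
r3 m[X11→φ2] = [68, 91, 63, 89]
r3 m[X12→φ1] = [6, 2, 9, 7]
r3 m[X12→φ3] = [80, 74, 74, 83]
r3 m[X2→φ0] = [72, 65, 103, 71]
r3 m[X2→φ1] = [24, 25, 18, 19]
r4 m[φ0→X9] = [1715, 1545, 2039, 1257]
r4 m[φ0→X2] = [24, 25, 18, 19]
r4 m[φ1→X11] = [8537, 11181, 8432, 11331]
r4 m[φ1→X12] = [34206, 31854, 31051, 34793]
r4 m[φ1→X2] = [8845, 8016, 12810, 7826]
r4 m[φ2→X7] = [926, 2130, 1003, 2176]
r4 m[φ2→X11] = [20, 22, 23, 16]
r4 m[φ3→X12] = [6, 2, 9, 7]
r4 m[X9→φ0] = [1, 1, 1, 1]
r4 m[X7→φ2] = [1, 1, 1, 1]
r4 m[X11→φ1] = [20, 22, 23, 16]
r4 m[X11→φ2] = [8537, 11181, 8432, 11331]
r4 m[X12→φ1] = [6, 2, 9, 7]
r4 m[X12→φ3] = [34206, 31854, 31051, 34793]
r4 m[X2→φ0] = [8845, 8016, 12810, 7826]
r4 m[X2→φ1] = [24, 25, 18, 19]
r5 m[φ0→X9] = [209796, 186932, 247570, 147656]
r5 m[φ0→X2] = [24, 25, 18, 19]
r5 m[φ1→X11] = [8537, 11181, 8432, 11331]
r5 m[φ1→X12] = [34206, 31854, 31051, 34793]
r5 m[φ1→X2] = [8845, 8016, 12810, 7826]
r5 m[φ2→X7] = [118538, 270624, 126780, 276012]
r5 m[φ2→X11] = [20, 22, 23, 16]
r5 m[φ3→X12] = [6, 2, 9, 7]
r5 m[X9→φ0] = [1, 1, 1, 1]
r5 m[X7→φ2] = [1, 1, 1, 1]
r5 m[X11→φ1] = [20, 22, 23, 16]
r5 m[X11→φ2] = [8537, 11181, 8432, 11331]
r5 m[X12→φ1] = [6, 2, 9, 7]
r5 m[X12→φ3] = [34206, 31854, 31051, 34793]
r5 m[X2→φ0] = [8845, 8016, 12810, 7826]
r5 m[X2→φ1] = [24, 25, 18, 19]
r6 m[φ0→X9] = [209796, 186932, 247570, 147656]
r6 m[φ0→X2] = [24, 25, 18, 19]
r6 m[φ1→X11] = [8537, 11181, 8432, 11331]
r6 m[φ1→X12] = [34206, 31854, 31051, 34793]
r6 m[φ1→X2] = [8845, 8016, 12810, 7826]
r6 m[φ2→X7] = [118538, 270624, 126780, 276012]
r6 m[φ2→X11] = [20, 22, 23, 16]
r6 m[φ3→X12] = [6, 2, 9, 7]
r6 m[X9→φ0] = [1, 1, 1, 1]
r6 m[X7→φ2] = [1, 1, 1, 1]
r6 m[X11→φ1] = [20, 22, 23, 16]
r6 m[X11→φ2] = [8537, 11181, 8432, 11331]
r6 m[X12→φ1] = [6, 2, 9, 7]
r6 m[X12→φ3] = [34206, 31854, 31051, 34793]
r6 m[X2→φ0] = [8845, 8016, 12810, 7826]
r6 m[X2→φ1] = [24, 25, 18, 19]
fixed point reached at round 6
b[X7] = ⊗ incoming = [118538, 270624, 126780, 276012]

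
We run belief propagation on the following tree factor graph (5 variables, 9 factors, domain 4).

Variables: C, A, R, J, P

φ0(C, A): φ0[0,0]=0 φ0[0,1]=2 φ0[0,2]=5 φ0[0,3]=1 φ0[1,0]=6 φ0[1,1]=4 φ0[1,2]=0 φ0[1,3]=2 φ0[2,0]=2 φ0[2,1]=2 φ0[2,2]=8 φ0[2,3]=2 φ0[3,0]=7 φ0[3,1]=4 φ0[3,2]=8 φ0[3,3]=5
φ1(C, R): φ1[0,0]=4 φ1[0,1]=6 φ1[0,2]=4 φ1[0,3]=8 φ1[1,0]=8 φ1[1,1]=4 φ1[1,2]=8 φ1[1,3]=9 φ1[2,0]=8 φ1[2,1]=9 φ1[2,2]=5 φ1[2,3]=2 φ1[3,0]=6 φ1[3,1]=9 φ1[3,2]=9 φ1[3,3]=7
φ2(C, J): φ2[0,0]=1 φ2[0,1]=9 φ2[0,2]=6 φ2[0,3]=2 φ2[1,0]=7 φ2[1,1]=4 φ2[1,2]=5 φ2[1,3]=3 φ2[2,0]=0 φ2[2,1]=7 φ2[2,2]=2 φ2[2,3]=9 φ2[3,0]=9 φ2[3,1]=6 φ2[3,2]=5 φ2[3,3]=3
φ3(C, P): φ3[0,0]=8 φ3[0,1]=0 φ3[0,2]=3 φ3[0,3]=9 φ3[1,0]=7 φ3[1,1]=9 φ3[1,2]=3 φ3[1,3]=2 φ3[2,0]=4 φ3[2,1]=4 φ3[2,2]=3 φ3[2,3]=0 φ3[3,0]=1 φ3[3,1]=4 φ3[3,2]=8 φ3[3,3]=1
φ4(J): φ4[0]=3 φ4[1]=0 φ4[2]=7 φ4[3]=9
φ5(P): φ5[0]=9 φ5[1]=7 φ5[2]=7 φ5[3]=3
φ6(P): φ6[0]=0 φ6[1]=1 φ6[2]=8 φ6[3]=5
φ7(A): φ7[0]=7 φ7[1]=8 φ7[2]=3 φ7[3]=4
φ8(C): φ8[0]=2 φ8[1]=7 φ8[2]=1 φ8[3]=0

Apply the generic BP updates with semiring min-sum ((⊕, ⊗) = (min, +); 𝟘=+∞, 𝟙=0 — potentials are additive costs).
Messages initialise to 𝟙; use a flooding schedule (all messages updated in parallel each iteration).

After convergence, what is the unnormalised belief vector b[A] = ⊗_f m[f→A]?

b[A] = [23, 24, 25, 20]

init: all messages = 𝟙 over 4 values
r1 m[φ0→C] = [0, 0, 2, 4]
r1 m[φ0→A] = [0, 2, 0, 1]
r1 m[φ1→C] = [4, 4, 2, 6]
r1 m[φ1→R] = [4, 4, 4, 2]
r1 m[φ2→C] = [1, 3, 0, 3]
r1 m[φ2→J] = [0, 4, 2, 2]
r1 m[φ3→C] = [0, 2, 0, 1]
r1 m[φ3→P] = [1, 0, 3, 0]
r1 m[φ4→J] = [3, 0, 7, 9]
r1 m[φ5→P] = [9, 7, 7, 3]
r1 m[φ6→P] = [0, 1, 8, 5]
r1 m[φ7→A] = [7, 8, 3, 4]
r1 m[φ8→C] = [2, 7, 1, 0]
r1 m[C→φ0] = [0, 0, 0, 0]
r1 m[C→φ1] = [0, 0, 0, 0]
r1 m[C→φ2] = [0, 0, 0, 0]
r1 m[C→φ3] = [0, 0, 0, 0]
r1 m[C→φ8] = [0, 0, 0, 0]
r1 m[A→φ0] = [0, 0, 0, 0]
r1 m[A→φ7] = [0, 0, 0, 0]
r1 m[R→φ1] = [0, 0, 0, 0]
r1 m[J→φ2] = [0, 0, 0, 0]
r1 m[J→φ4] = [0, 0, 0, 0]
r1 m[P→φ3] = [0, 0, 0, 0]
r1 m[P→φ5] = [0, 0, 0, 0]
r1 m[P→φ6] = [0, 0, 0, 0]
r2 m[φ0→C] = [0, 0, 2, 4]
r2 m[φ0→A] = [0, 2, 0, 1]
r2 m[φ1→C] = [4, 4, 2, 6]
r2 m[φ1→R] = [4, 4, 4, 2]
r2 m[φ2→C] = [1, 3, 0, 3]
r2 m[φ2→J] = [0, 4, 2, 2]
r2 m[φ3→C] = [0, 2, 0, 1]
r2 m[φ3→P] = [1, 0, 3, 0]
r2 m[φ4→J] = [3, 0, 7, 9]
r2 m[φ5→P] = [9, 7, 7, 3]
r2 m[φ6→P] = [0, 1, 8, 5]
r2 m[φ7→A] = [7, 8, 3, 4]
r2 m[φ8→C] = [2, 7, 1, 0]
r2 m[C→φ0] = [7, 16, 3, 10]
r2 m[C→φ1] = [3, 12, 3, 8]
r2 m[C→φ2] = [6, 13, 5, 11]
r2 m[C→φ3] = [7, 14, 5, 13]
r2 m[C→φ8] = [5, 9, 4, 14]
r2 m[A→φ0] = [7, 8, 3, 4]
r2 m[A→φ7] = [0, 2, 0, 1]
r2 m[R→φ1] = [0, 0, 0, 0]
r2 m[J→φ2] = [3, 0, 7, 9]
r2 m[J→φ4] = [0, 4, 2, 2]
r2 m[P→φ3] = [9, 8, 15, 8]
r2 m[P→φ5] = [1, 1, 11, 5]
r2 m[P→φ6] = [10, 7, 10, 3]
r3 m[φ0→C] = [5, 3, 6, 9]
r3 m[φ0→A] = [5, 5, 11, 5]
r3 m[φ1→C] = [4, 4, 2, 6]
r3 m[φ1→R] = [7, 9, 7, 5]
r3 m[φ2→C] = [4, 4, 3, 6]
r3 m[φ2→J] = [5, 12, 7, 8]
r3 m[φ3→C] = [8, 10, 8, 9]
r3 m[φ3→P] = [9, 7, 8, 5]
r3 m[φ4→J] = [3, 0, 7, 9]
r3 m[φ5→P] = [9, 7, 7, 3]
r3 m[φ6→P] = [0, 1, 8, 5]
r3 m[φ7→A] = [7, 8, 3, 4]
r3 m[φ8→C] = [2, 7, 1, 0]
r3 m[C→φ0] = [7, 16, 3, 10]
r3 m[C→φ1] = [3, 12, 3, 8]
r3 m[C→φ2] = [6, 13, 5, 11]
r3 m[C→φ3] = [7, 14, 5, 13]
r3 m[C→φ8] = [5, 9, 4, 14]
r3 m[A→φ0] = [7, 8, 3, 4]
r3 m[A→φ7] = [0, 2, 0, 1]
r3 m[R→φ1] = [0, 0, 0, 0]
r3 m[J→φ2] = [3, 0, 7, 9]
r3 m[J→φ4] = [0, 4, 2, 2]
r3 m[P→φ3] = [9, 8, 15, 8]
r3 m[P→φ5] = [1, 1, 11, 5]
r3 m[P→φ6] = [10, 7, 10, 3]
r4 m[φ0→C] = [5, 3, 6, 9]
r4 m[φ0→A] = [5, 5, 11, 5]
r4 m[φ1→C] = [4, 4, 2, 6]
r4 m[φ1→R] = [7, 9, 7, 5]
r4 m[φ2→C] = [4, 4, 3, 6]
r4 m[φ2→J] = [5, 12, 7, 8]
r4 m[φ3→C] = [8, 10, 8, 9]
r4 m[φ3→P] = [9, 7, 8, 5]
r4 m[φ4→J] = [3, 0, 7, 9]
r4 m[φ5→P] = [9, 7, 7, 3]
r4 m[φ6→P] = [0, 1, 8, 5]
r4 m[φ7→A] = [7, 8, 3, 4]
r4 m[φ8→C] = [2, 7, 1, 0]
r4 m[C→φ0] = [18, 25, 14, 21]
r4 m[C→φ1] = [19, 24, 18, 24]
r4 m[C→φ2] = [19, 24, 17, 24]
r4 m[C→φ3] = [15, 18, 12, 21]
r4 m[C→φ8] = [21, 21, 19, 30]
r4 m[A→φ0] = [7, 8, 3, 4]
r4 m[A→φ7] = [5, 5, 11, 5]
r4 m[R→φ1] = [0, 0, 0, 0]
r4 m[J→φ2] = [3, 0, 7, 9]
r4 m[J→φ4] = [5, 12, 7, 8]
r4 m[P→φ3] = [9, 8, 15, 8]
r4 m[P→φ5] = [9, 8, 16, 10]
r4 m[P→φ6] = [18, 14, 15, 8]
r5 m[φ0→C] = [5, 3, 6, 9]
r5 m[φ0→A] = [16, 16, 22, 16]
r5 m[φ1→C] = [4, 4, 2, 6]
r5 m[φ1→R] = [23, 25, 23, 20]
r5 m[φ2→C] = [4, 4, 3, 6]
r5 m[φ2→J] = [17, 24, 19, 21]
r5 m[φ3→C] = [8, 10, 8, 9]
r5 m[φ3→P] = [16, 15, 15, 12]
r5 m[φ4→J] = [3, 0, 7, 9]
r5 m[φ5→P] = [9, 7, 7, 3]
r5 m[φ6→P] = [0, 1, 8, 5]
r5 m[φ7→A] = [7, 8, 3, 4]
r5 m[φ8→C] = [2, 7, 1, 0]
r5 m[C→φ0] = [18, 25, 14, 21]
r5 m[C→φ1] = [19, 24, 18, 24]
r5 m[C→φ2] = [19, 24, 17, 24]
r5 m[C→φ3] = [15, 18, 12, 21]
r5 m[C→φ8] = [21, 21, 19, 30]
r5 m[A→φ0] = [7, 8, 3, 4]
r5 m[A→φ7] = [5, 5, 11, 5]
r5 m[R→φ1] = [0, 0, 0, 0]
r5 m[J→φ2] = [3, 0, 7, 9]
r5 m[J→φ4] = [5, 12, 7, 8]
r5 m[P→φ3] = [9, 8, 15, 8]
r5 m[P→φ5] = [9, 8, 16, 10]
r5 m[P→φ6] = [18, 14, 15, 8]
r6 m[φ0→C] = [5, 3, 6, 9]
r6 m[φ0→A] = [16, 16, 22, 16]
r6 m[φ1→C] = [4, 4, 2, 6]
r6 m[φ1→R] = [23, 25, 23, 20]
r6 m[φ2→C] = [4, 4, 3, 6]
r6 m[φ2→J] = [17, 24, 19, 21]
r6 m[φ3→C] = [8, 10, 8, 9]
r6 m[φ3→P] = [16, 15, 15, 12]
r6 m[φ4→J] = [3, 0, 7, 9]
r6 m[φ5→P] = [9, 7, 7, 3]
r6 m[φ6→P] = [0, 1, 8, 5]
r6 m[φ7→A] = [7, 8, 3, 4]
r6 m[φ8→C] = [2, 7, 1, 0]
r6 m[C→φ0] = [18, 25, 14, 21]
r6 m[C→φ1] = [19, 24, 18, 24]
r6 m[C→φ2] = [19, 24, 17, 24]
r6 m[C→φ3] = [15, 18, 12, 21]
r6 m[C→φ8] = [21, 21, 19, 30]
r6 m[A→φ0] = [7, 8, 3, 4]
r6 m[A→φ7] = [16, 16, 22, 16]
r6 m[R→φ1] = [0, 0, 0, 0]
r6 m[J→φ2] = [3, 0, 7, 9]
r6 m[J→φ4] = [17, 24, 19, 21]
r6 m[P→φ3] = [9, 8, 15, 8]
r6 m[P→φ5] = [16, 16, 23, 17]
r6 m[P→φ6] = [25, 22, 22, 15]
r7 m[φ0→C] = [5, 3, 6, 9]
r7 m[φ0→A] = [16, 16, 22, 16]
r7 m[φ1→C] = [4, 4, 2, 6]
r7 m[φ1→R] = [23, 25, 23, 20]
r7 m[φ2→C] = [4, 4, 3, 6]
r7 m[φ2→J] = [17, 24, 19, 21]
r7 m[φ3→C] = [8, 10, 8, 9]
r7 m[φ3→P] = [16, 15, 15, 12]
r7 m[φ4→J] = [3, 0, 7, 9]
r7 m[φ5→P] = [9, 7, 7, 3]
r7 m[φ6→P] = [0, 1, 8, 5]
r7 m[φ7→A] = [7, 8, 3, 4]
r7 m[φ8→C] = [2, 7, 1, 0]
r7 m[C→φ0] = [18, 25, 14, 21]
r7 m[C→φ1] = [19, 24, 18, 24]
r7 m[C→φ2] = [19, 24, 17, 24]
r7 m[C→φ3] = [15, 18, 12, 21]
r7 m[C→φ8] = [21, 21, 19, 30]
r7 m[A→φ0] = [7, 8, 3, 4]
r7 m[A→φ7] = [16, 16, 22, 16]
r7 m[R→φ1] = [0, 0, 0, 0]
r7 m[J→φ2] = [3, 0, 7, 9]
r7 m[J→φ4] = [17, 24, 19, 21]
r7 m[P→φ3] = [9, 8, 15, 8]
r7 m[P→φ5] = [16, 16, 23, 17]
r7 m[P→φ6] = [25, 22, 22, 15]
fixed point reached at round 7
b[A] = ⊗ incoming = [23, 24, 25, 20]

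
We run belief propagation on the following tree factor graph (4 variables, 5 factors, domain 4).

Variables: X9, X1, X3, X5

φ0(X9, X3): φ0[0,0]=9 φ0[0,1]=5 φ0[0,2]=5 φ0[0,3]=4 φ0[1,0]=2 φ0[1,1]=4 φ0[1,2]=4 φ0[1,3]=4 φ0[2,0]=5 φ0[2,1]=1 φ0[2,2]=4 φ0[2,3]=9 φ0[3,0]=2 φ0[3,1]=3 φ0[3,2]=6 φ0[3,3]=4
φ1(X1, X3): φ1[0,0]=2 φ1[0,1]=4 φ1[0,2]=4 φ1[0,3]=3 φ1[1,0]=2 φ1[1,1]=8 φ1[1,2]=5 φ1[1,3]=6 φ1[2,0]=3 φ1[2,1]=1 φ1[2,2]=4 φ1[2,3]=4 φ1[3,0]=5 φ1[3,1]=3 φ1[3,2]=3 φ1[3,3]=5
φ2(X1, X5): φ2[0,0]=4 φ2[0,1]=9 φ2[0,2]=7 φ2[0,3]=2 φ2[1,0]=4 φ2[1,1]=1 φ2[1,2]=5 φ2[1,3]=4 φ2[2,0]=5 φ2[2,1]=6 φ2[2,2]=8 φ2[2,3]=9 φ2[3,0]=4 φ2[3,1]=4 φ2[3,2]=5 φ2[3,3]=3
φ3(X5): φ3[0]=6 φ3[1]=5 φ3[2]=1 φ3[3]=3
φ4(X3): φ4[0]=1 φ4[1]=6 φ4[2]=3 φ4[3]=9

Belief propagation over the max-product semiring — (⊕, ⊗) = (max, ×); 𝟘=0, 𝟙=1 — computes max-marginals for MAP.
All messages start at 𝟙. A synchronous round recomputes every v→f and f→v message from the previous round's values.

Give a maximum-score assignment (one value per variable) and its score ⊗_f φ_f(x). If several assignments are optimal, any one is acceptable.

assignment: (X9=2, X1=1, X3=3, X5=0); score = 11664

init: all messages = 𝟙 over 4 values
r1 m[φ0→X9] = [9, 4, 9, 6]
r1 m[φ0→X3] = [9, 5, 6, 9]
r1 m[φ1→X1] = [4, 8, 4, 5]
r1 m[φ1→X3] = [5, 8, 5, 6]
r1 m[φ2→X1] = [9, 5, 9, 5]
r1 m[φ2→X5] = [5, 9, 8, 9]
r1 m[φ3→X5] = [6, 5, 1, 3]
r1 m[φ4→X3] = [1, 6, 3, 9]
r1 m[X9→φ0] = [1, 1, 1, 1]
r1 m[X1→φ1] = [1, 1, 1, 1]
r1 m[X1→φ2] = [1, 1, 1, 1]
r1 m[X3→φ0] = [1, 1, 1, 1]
r1 m[X3→φ1] = [1, 1, 1, 1]
r1 m[X3→φ4] = [1, 1, 1, 1]
r1 m[X5→φ2] = [1, 1, 1, 1]
r1 m[X5→φ3] = [1, 1, 1, 1]
r2 m[φ0→X9] = [9, 4, 9, 6]
r2 m[φ0→X3] = [9, 5, 6, 9]
r2 m[φ1→X1] = [4, 8, 4, 5]
r2 m[φ1→X3] = [5, 8, 5, 6]
r2 m[φ2→X1] = [9, 5, 9, 5]
r2 m[φ2→X5] = [5, 9, 8, 9]
r2 m[φ3→X5] = [6, 5, 1, 3]
r2 m[φ4→X3] = [1, 6, 3, 9]
r2 m[X9→φ0] = [1, 1, 1, 1]
r2 m[X1→φ1] = [9, 5, 9, 5]
r2 m[X1→φ2] = [4, 8, 4, 5]
r2 m[X3→φ0] = [5, 48, 15, 54]
r2 m[X3→φ1] = [9, 30, 18, 81]
r2 m[X3→φ4] = [45, 40, 30, 54]
r2 m[X5→φ2] = [6, 5, 1, 3]
r2 m[X5→φ3] = [5, 9, 8, 9]
r3 m[φ0→X9] = [240, 216, 486, 216]
r3 m[φ0→X3] = [9, 5, 6, 9]
r3 m[φ1→X1] = [243, 486, 324, 405]
r3 m[φ1→X3] = [27, 40, 36, 36]
r3 m[φ2→X1] = [45, 24, 30, 24]
r3 m[φ2→X5] = [32, 36, 40, 36]
r3 m[φ3→X5] = [6, 5, 1, 3]
r3 m[φ4→X3] = [1, 6, 3, 9]
r3 m[X9→φ0] = [1, 1, 1, 1]
r3 m[X1→φ1] = [9, 5, 9, 5]
r3 m[X1→φ2] = [4, 8, 4, 5]
r3 m[X3→φ0] = [5, 48, 15, 54]
r3 m[X3→φ1] = [9, 30, 18, 81]
r3 m[X3→φ4] = [45, 40, 30, 54]
r3 m[X5→φ2] = [6, 5, 1, 3]
r3 m[X5→φ3] = [5, 9, 8, 9]
r4 m[φ0→X9] = [240, 216, 486, 216]
r4 m[φ0→X3] = [9, 5, 6, 9]
r4 m[φ1→X1] = [243, 486, 324, 405]
r4 m[φ1→X3] = [27, 40, 36, 36]
r4 m[φ2→X1] = [45, 24, 30, 24]
r4 m[φ2→X5] = [32, 36, 40, 36]
r4 m[φ3→X5] = [6, 5, 1, 3]
r4 m[φ4→X3] = [1, 6, 3, 9]
r4 m[X9→φ0] = [1, 1, 1, 1]
r4 m[X1→φ1] = [45, 24, 30, 24]
r4 m[X1→φ2] = [243, 486, 324, 405]
r4 m[X3→φ0] = [27, 240, 108, 324]
r4 m[X3→φ1] = [9, 30, 18, 81]
r4 m[X3→φ4] = [243, 200, 216, 324]
r4 m[X5→φ2] = [6, 5, 1, 3]
r4 m[X5→φ3] = [32, 36, 40, 36]
r5 m[φ0→X9] = [1296, 1296, 2916, 1296]
r5 m[φ0→X3] = [9, 5, 6, 9]
r5 m[φ1→X1] = [243, 486, 324, 405]
r5 m[φ1→X3] = [120, 192, 180, 144]
r5 m[φ2→X1] = [45, 24, 30, 24]
r5 m[φ2→X5] = [1944, 2187, 2592, 2916]
r5 m[φ3→X5] = [6, 5, 1, 3]
r5 m[φ4→X3] = [1, 6, 3, 9]
r5 m[X9→φ0] = [1, 1, 1, 1]
r5 m[X1→φ1] = [45, 24, 30, 24]
r5 m[X1→φ2] = [243, 486, 324, 405]
r5 m[X3→φ0] = [27, 240, 108, 324]
r5 m[X3→φ1] = [9, 30, 18, 81]
r5 m[X3→φ4] = [243, 200, 216, 324]
r5 m[X5→φ2] = [6, 5, 1, 3]
r5 m[X5→φ3] = [32, 36, 40, 36]
r6 m[φ0→X9] = [1296, 1296, 2916, 1296]
r6 m[φ0→X3] = [9, 5, 6, 9]
r6 m[φ1→X1] = [243, 486, 324, 405]
r6 m[φ1→X3] = [120, 192, 180, 144]
r6 m[φ2→X1] = [45, 24, 30, 24]
r6 m[φ2→X5] = [1944, 2187, 2592, 2916]
r6 m[φ3→X5] = [6, 5, 1, 3]
r6 m[φ4→X3] = [1, 6, 3, 9]
r6 m[X9→φ0] = [1, 1, 1, 1]
r6 m[X1→φ1] = [45, 24, 30, 24]
r6 m[X1→φ2] = [243, 486, 324, 405]
r6 m[X3→φ0] = [120, 1152, 540, 1296]
r6 m[X3→φ1] = [9, 30, 18, 81]
r6 m[X3→φ4] = [1080, 960, 1080, 1296]
r6 m[X5→φ2] = [6, 5, 1, 3]
r6 m[X5→φ3] = [1944, 2187, 2592, 2916]
r7 m[φ0→X9] = [5760, 5184, 11664, 5184]
r7 m[φ0→X3] = [9, 5, 6, 9]
r7 m[φ1→X1] = [243, 486, 324, 405]
r7 m[φ1→X3] = [120, 192, 180, 144]
r7 m[φ2→X1] = [45, 24, 30, 24]
r7 m[φ2→X5] = [1944, 2187, 2592, 2916]
r7 m[φ3→X5] = [6, 5, 1, 3]
r7 m[φ4→X3] = [1, 6, 3, 9]
r7 m[X9→φ0] = [1, 1, 1, 1]
r7 m[X1→φ1] = [45, 24, 30, 24]
r7 m[X1→φ2] = [243, 486, 324, 405]
r7 m[X3→φ0] = [120, 1152, 540, 1296]
r7 m[X3→φ1] = [9, 30, 18, 81]
r7 m[X3→φ4] = [1080, 960, 1080, 1296]
r7 m[X5→φ2] = [6, 5, 1, 3]
r7 m[X5→φ3] = [1944, 2187, 2592, 2916]
r8 m[φ0→X9] = [5760, 5184, 11664, 5184]
r8 m[φ0→X3] = [9, 5, 6, 9]
r8 m[φ1→X1] = [243, 486, 324, 405]
r8 m[φ1→X3] = [120, 192, 180, 144]
r8 m[φ2→X1] = [45, 24, 30, 24]
r8 m[φ2→X5] = [1944, 2187, 2592, 2916]
r8 m[φ3→X5] = [6, 5, 1, 3]
r8 m[φ4→X3] = [1, 6, 3, 9]
r8 m[X9→φ0] = [1, 1, 1, 1]
r8 m[X1→φ1] = [45, 24, 30, 24]
r8 m[X1→φ2] = [243, 486, 324, 405]
r8 m[X3→φ0] = [120, 1152, 540, 1296]
r8 m[X3→φ1] = [9, 30, 18, 81]
r8 m[X3→φ4] = [1080, 960, 1080, 1296]
r8 m[X5→φ2] = [6, 5, 1, 3]
r8 m[X5→φ3] = [1944, 2187, 2592, 2916]
fixed point reached at round 8
traceback from X9: (X9=2, X1=1, X3=3, X5=0), score=11664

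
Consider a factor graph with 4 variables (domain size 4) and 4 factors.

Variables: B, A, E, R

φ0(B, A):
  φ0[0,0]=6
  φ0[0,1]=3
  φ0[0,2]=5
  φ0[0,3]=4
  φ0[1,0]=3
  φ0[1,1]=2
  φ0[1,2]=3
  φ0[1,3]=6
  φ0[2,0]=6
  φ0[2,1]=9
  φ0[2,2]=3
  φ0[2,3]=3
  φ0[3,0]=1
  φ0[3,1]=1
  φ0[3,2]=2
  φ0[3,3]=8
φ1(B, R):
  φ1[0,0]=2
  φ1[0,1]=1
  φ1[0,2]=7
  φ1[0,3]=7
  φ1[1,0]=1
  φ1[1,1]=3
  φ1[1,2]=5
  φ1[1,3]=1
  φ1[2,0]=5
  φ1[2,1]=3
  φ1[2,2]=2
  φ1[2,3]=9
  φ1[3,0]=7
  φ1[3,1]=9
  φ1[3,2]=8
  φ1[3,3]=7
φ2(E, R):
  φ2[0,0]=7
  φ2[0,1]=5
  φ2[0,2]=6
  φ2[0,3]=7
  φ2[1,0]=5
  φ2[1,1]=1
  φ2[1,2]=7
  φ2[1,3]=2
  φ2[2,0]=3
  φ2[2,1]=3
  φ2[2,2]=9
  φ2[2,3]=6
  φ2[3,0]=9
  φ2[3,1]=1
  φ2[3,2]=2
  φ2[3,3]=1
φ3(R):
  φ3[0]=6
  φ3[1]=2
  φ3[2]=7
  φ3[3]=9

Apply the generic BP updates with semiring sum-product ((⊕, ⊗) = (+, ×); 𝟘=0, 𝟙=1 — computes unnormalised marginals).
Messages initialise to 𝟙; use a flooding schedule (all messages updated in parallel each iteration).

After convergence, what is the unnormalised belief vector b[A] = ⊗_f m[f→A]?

init: all messages = 𝟙 over 4 values
r1 m[φ0→B] = [18, 14, 21, 12]
r1 m[φ0→A] = [16, 15, 13, 21]
r1 m[φ1→B] = [17, 10, 19, 31]
r1 m[φ1→R] = [15, 16, 22, 24]
r1 m[φ2→E] = [25, 15, 21, 13]
r1 m[φ2→R] = [24, 10, 24, 16]
r1 m[φ3→R] = [6, 2, 7, 9]
r1 m[B→φ0] = [1, 1, 1, 1]
r1 m[B→φ1] = [1, 1, 1, 1]
r1 m[A→φ0] = [1, 1, 1, 1]
r1 m[E→φ2] = [1, 1, 1, 1]
r1 m[R→φ1] = [1, 1, 1, 1]
r1 m[R→φ2] = [1, 1, 1, 1]
r1 m[R→φ3] = [1, 1, 1, 1]
r2 m[φ0→B] = [18, 14, 21, 12]
r2 m[φ0→A] = [16, 15, 13, 21]
r2 m[φ1→B] = [17, 10, 19, 31]
r2 m[φ1→R] = [15, 16, 22, 24]
r2 m[φ2→E] = [25, 15, 21, 13]
r2 m[φ2→R] = [24, 10, 24, 16]
r2 m[φ3→R] = [6, 2, 7, 9]
r2 m[B→φ0] = [17, 10, 19, 31]
r2 m[B→φ1] = [18, 14, 21, 12]
r2 m[A→φ0] = [1, 1, 1, 1]
r2 m[E→φ2] = [1, 1, 1, 1]
r2 m[R→φ1] = [144, 20, 168, 144]
r2 m[R→φ2] = [90, 32, 154, 216]
r2 m[R→φ3] = [360, 160, 528, 384]
r3 m[φ0→B] = [18, 14, 21, 12]
r3 m[φ0→A] = [277, 273, 234, 433]
r3 m[φ1→B] = [2492, 1188, 2412, 3540]
r3 m[φ1→R] = [239, 231, 334, 413]
r3 m[φ2→E] = [3226, 1992, 3048, 1366]
r3 m[φ2→R] = [24, 10, 24, 16]
r3 m[φ3→R] = [6, 2, 7, 9]
r3 m[B→φ0] = [17, 10, 19, 31]
r3 m[B→φ1] = [18, 14, 21, 12]
r3 m[A→φ0] = [1, 1, 1, 1]
r3 m[E→φ2] = [1, 1, 1, 1]
r3 m[R→φ1] = [144, 20, 168, 144]
r3 m[R→φ2] = [90, 32, 154, 216]
r3 m[R→φ3] = [360, 160, 528, 384]
r4 m[φ0→B] = [18, 14, 21, 12]
r4 m[φ0→A] = [277, 273, 234, 433]
r4 m[φ1→B] = [2492, 1188, 2412, 3540]
r4 m[φ1→R] = [239, 231, 334, 413]
r4 m[φ2→E] = [3226, 1992, 3048, 1366]
r4 m[φ2→R] = [24, 10, 24, 16]
r4 m[φ3→R] = [6, 2, 7, 9]
r4 m[B→φ0] = [2492, 1188, 2412, 3540]
r4 m[B→φ1] = [18, 14, 21, 12]
r4 m[A→φ0] = [1, 1, 1, 1]
r4 m[E→φ2] = [1, 1, 1, 1]
r4 m[R→φ1] = [144, 20, 168, 144]
r4 m[R→φ2] = [1434, 462, 2338, 3717]
r4 m[R→φ3] = [5736, 2310, 8016, 6608]
r5 m[φ0→B] = [18, 14, 21, 12]
r5 m[φ0→A] = [36528, 35100, 30340, 52652]
r5 m[φ1→B] = [2492, 1188, 2412, 3540]
r5 m[φ1→R] = [239, 231, 334, 413]
r5 m[φ2→E] = [52395, 31432, 49032, 21761]
r5 m[φ2→R] = [24, 10, 24, 16]
r5 m[φ3→R] = [6, 2, 7, 9]
r5 m[B→φ0] = [2492, 1188, 2412, 3540]
r5 m[B→φ1] = [18, 14, 21, 12]
r5 m[A→φ0] = [1, 1, 1, 1]
r5 m[E→φ2] = [1, 1, 1, 1]
r5 m[R→φ1] = [144, 20, 168, 144]
r5 m[R→φ2] = [1434, 462, 2338, 3717]
r5 m[R→φ3] = [5736, 2310, 8016, 6608]
r6 m[φ0→B] = [18, 14, 21, 12]
r6 m[φ0→A] = [36528, 35100, 30340, 52652]
r6 m[φ1→B] = [2492, 1188, 2412, 3540]
r6 m[φ1→R] = [239, 231, 334, 413]
r6 m[φ2→E] = [52395, 31432, 49032, 21761]
r6 m[φ2→R] = [24, 10, 24, 16]
r6 m[φ3→R] = [6, 2, 7, 9]
r6 m[B→φ0] = [2492, 1188, 2412, 3540]
r6 m[B→φ1] = [18, 14, 21, 12]
r6 m[A→φ0] = [1, 1, 1, 1]
r6 m[E→φ2] = [1, 1, 1, 1]
r6 m[R→φ1] = [144, 20, 168, 144]
r6 m[R→φ2] = [1434, 462, 2338, 3717]
r6 m[R→φ3] = [5736, 2310, 8016, 6608]
fixed point reached at round 6
b[A] = ⊗ incoming = [36528, 35100, 30340, 52652]

b[A] = [36528, 35100, 30340, 52652]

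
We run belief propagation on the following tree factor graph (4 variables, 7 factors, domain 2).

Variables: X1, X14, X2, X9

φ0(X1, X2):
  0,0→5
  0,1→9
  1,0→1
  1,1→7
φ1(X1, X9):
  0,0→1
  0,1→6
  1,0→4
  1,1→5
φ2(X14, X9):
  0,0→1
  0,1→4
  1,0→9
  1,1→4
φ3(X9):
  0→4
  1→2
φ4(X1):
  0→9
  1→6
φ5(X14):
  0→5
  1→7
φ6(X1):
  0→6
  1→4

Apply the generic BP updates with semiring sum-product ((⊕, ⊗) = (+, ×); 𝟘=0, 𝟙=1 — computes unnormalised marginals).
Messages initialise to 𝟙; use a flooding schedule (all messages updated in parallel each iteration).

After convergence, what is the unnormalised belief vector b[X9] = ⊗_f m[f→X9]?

b[X9] = [414528, 527616]

init: all messages = 𝟙 over 2 values
r1 m[φ0→X1] = [14, 8]
r1 m[φ0→X2] = [6, 16]
r1 m[φ1→X1] = [7, 9]
r1 m[φ1→X9] = [5, 11]
r1 m[φ2→X14] = [5, 13]
r1 m[φ2→X9] = [10, 8]
r1 m[φ3→X9] = [4, 2]
r1 m[φ4→X1] = [9, 6]
r1 m[φ5→X14] = [5, 7]
r1 m[φ6→X1] = [6, 4]
r1 m[X1→φ0] = [1, 1]
r1 m[X1→φ1] = [1, 1]
r1 m[X1→φ4] = [1, 1]
r1 m[X1→φ6] = [1, 1]
r1 m[X14→φ2] = [1, 1]
r1 m[X14→φ5] = [1, 1]
r1 m[X2→φ0] = [1, 1]
r1 m[X9→φ1] = [1, 1]
r1 m[X9→φ2] = [1, 1]
r1 m[X9→φ3] = [1, 1]
r2 m[φ0→X1] = [14, 8]
r2 m[φ0→X2] = [6, 16]
r2 m[φ1→X1] = [7, 9]
r2 m[φ1→X9] = [5, 11]
r2 m[φ2→X14] = [5, 13]
r2 m[φ2→X9] = [10, 8]
r2 m[φ3→X9] = [4, 2]
r2 m[φ4→X1] = [9, 6]
r2 m[φ5→X14] = [5, 7]
r2 m[φ6→X1] = [6, 4]
r2 m[X1→φ0] = [378, 216]
r2 m[X1→φ1] = [756, 192]
r2 m[X1→φ4] = [588, 288]
r2 m[X1→φ6] = [882, 432]
r2 m[X14→φ2] = [5, 7]
r2 m[X14→φ5] = [5, 13]
r2 m[X2→φ0] = [1, 1]
r2 m[X9→φ1] = [40, 16]
r2 m[X9→φ2] = [20, 22]
r2 m[X9→φ3] = [50, 88]
r3 m[φ0→X1] = [14, 8]
r3 m[φ0→X2] = [2106, 4914]
r3 m[φ1→X1] = [136, 240]
r3 m[φ1→X9] = [1524, 5496]
r3 m[φ2→X14] = [108, 268]
r3 m[φ2→X9] = [68, 48]
r3 m[φ3→X9] = [4, 2]
r3 m[φ4→X1] = [9, 6]
r3 m[φ5→X14] = [5, 7]
r3 m[φ6→X1] = [6, 4]
r3 m[X1→φ0] = [378, 216]
r3 m[X1→φ1] = [756, 192]
r3 m[X1→φ4] = [588, 288]
r3 m[X1→φ6] = [882, 432]
r3 m[X14→φ2] = [5, 7]
r3 m[X14→φ5] = [5, 13]
r3 m[X2→φ0] = [1, 1]
r3 m[X9→φ1] = [40, 16]
r3 m[X9→φ2] = [20, 22]
r3 m[X9→φ3] = [50, 88]
r4 m[φ0→X1] = [14, 8]
r4 m[φ0→X2] = [2106, 4914]
r4 m[φ1→X1] = [136, 240]
r4 m[φ1→X9] = [1524, 5496]
r4 m[φ2→X14] = [108, 268]
r4 m[φ2→X9] = [68, 48]
r4 m[φ3→X9] = [4, 2]
r4 m[φ4→X1] = [9, 6]
r4 m[φ5→X14] = [5, 7]
r4 m[φ6→X1] = [6, 4]
r4 m[X1→φ0] = [7344, 5760]
r4 m[X1→φ1] = [756, 192]
r4 m[X1→φ4] = [11424, 7680]
r4 m[X1→φ6] = [17136, 11520]
r4 m[X14→φ2] = [5, 7]
r4 m[X14→φ5] = [108, 268]
r4 m[X2→φ0] = [1, 1]
r4 m[X9→φ1] = [272, 96]
r4 m[X9→φ2] = [6096, 10992]
r4 m[X9→φ3] = [103632, 263808]
r5 m[φ0→X1] = [14, 8]
r5 m[φ0→X2] = [42480, 106416]
r5 m[φ1→X1] = [848, 1568]
r5 m[φ1→X9] = [1524, 5496]
r5 m[φ2→X14] = [50064, 98832]
r5 m[φ2→X9] = [68, 48]
r5 m[φ3→X9] = [4, 2]
r5 m[φ4→X1] = [9, 6]
r5 m[φ5→X14] = [5, 7]
r5 m[φ6→X1] = [6, 4]
r5 m[X1→φ0] = [7344, 5760]
r5 m[X1→φ1] = [756, 192]
r5 m[X1→φ4] = [11424, 7680]
r5 m[X1→φ6] = [17136, 11520]
r5 m[X14→φ2] = [5, 7]
r5 m[X14→φ5] = [108, 268]
r5 m[X2→φ0] = [1, 1]
r5 m[X9→φ1] = [272, 96]
r5 m[X9→φ2] = [6096, 10992]
r5 m[X9→φ3] = [103632, 263808]
r6 m[φ0→X1] = [14, 8]
r6 m[φ0→X2] = [42480, 106416]
r6 m[φ1→X1] = [848, 1568]
r6 m[φ1→X9] = [1524, 5496]
r6 m[φ2→X14] = [50064, 98832]
r6 m[φ2→X9] = [68, 48]
r6 m[φ3→X9] = [4, 2]
r6 m[φ4→X1] = [9, 6]
r6 m[φ5→X14] = [5, 7]
r6 m[φ6→X1] = [6, 4]
r6 m[X1→φ0] = [45792, 37632]
r6 m[X1→φ1] = [756, 192]
r6 m[X1→φ4] = [71232, 50176]
r6 m[X1→φ6] = [106848, 75264]
r6 m[X14→φ2] = [5, 7]
r6 m[X14→φ5] = [50064, 98832]
r6 m[X2→φ0] = [1, 1]
r6 m[X9→φ1] = [272, 96]
r6 m[X9→φ2] = [6096, 10992]
r6 m[X9→φ3] = [103632, 263808]
r7 m[φ0→X1] = [14, 8]
r7 m[φ0→X2] = [266592, 675552]
r7 m[φ1→X1] = [848, 1568]
r7 m[φ1→X9] = [1524, 5496]
r7 m[φ2→X14] = [50064, 98832]
r7 m[φ2→X9] = [68, 48]
r7 m[φ3→X9] = [4, 2]
r7 m[φ4→X1] = [9, 6]
r7 m[φ5→X14] = [5, 7]
r7 m[φ6→X1] = [6, 4]
r7 m[X1→φ0] = [45792, 37632]
r7 m[X1→φ1] = [756, 192]
r7 m[X1→φ4] = [71232, 50176]
r7 m[X1→φ6] = [106848, 75264]
r7 m[X14→φ2] = [5, 7]
r7 m[X14→φ5] = [50064, 98832]
r7 m[X2→φ0] = [1, 1]
r7 m[X9→φ1] = [272, 96]
r7 m[X9→φ2] = [6096, 10992]
r7 m[X9→φ3] = [103632, 263808]
r8 m[φ0→X1] = [14, 8]
r8 m[φ0→X2] = [266592, 675552]
r8 m[φ1→X1] = [848, 1568]
r8 m[φ1→X9] = [1524, 5496]
r8 m[φ2→X14] = [50064, 98832]
r8 m[φ2→X9] = [68, 48]
r8 m[φ3→X9] = [4, 2]
r8 m[φ4→X1] = [9, 6]
r8 m[φ5→X14] = [5, 7]
r8 m[φ6→X1] = [6, 4]
r8 m[X1→φ0] = [45792, 37632]
r8 m[X1→φ1] = [756, 192]
r8 m[X1→φ4] = [71232, 50176]
r8 m[X1→φ6] = [106848, 75264]
r8 m[X14→φ2] = [5, 7]
r8 m[X14→φ5] = [50064, 98832]
r8 m[X2→φ0] = [1, 1]
r8 m[X9→φ1] = [272, 96]
r8 m[X9→φ2] = [6096, 10992]
r8 m[X9→φ3] = [103632, 263808]
fixed point reached at round 8
b[X9] = ⊗ incoming = [414528, 527616]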